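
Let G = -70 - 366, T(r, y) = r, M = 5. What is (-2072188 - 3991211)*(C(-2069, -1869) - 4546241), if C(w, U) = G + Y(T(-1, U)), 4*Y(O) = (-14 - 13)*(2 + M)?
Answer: 110274413082903/4 ≈ 2.7569e+13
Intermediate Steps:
Y(O) = -189/4 (Y(O) = ((-14 - 13)*(2 + 5))/4 = (-27*7)/4 = (¼)*(-189) = -189/4)
G = -436
C(w, U) = -1933/4 (C(w, U) = -436 - 189/4 = -1933/4)
(-2072188 - 3991211)*(C(-2069, -1869) - 4546241) = (-2072188 - 3991211)*(-1933/4 - 4546241) = -6063399*(-18186897/4) = 110274413082903/4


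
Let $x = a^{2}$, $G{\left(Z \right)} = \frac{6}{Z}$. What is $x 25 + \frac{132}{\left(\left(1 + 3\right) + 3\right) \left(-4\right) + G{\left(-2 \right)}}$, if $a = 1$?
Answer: $\frac{643}{31} \approx 20.742$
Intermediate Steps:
$x = 1$ ($x = 1^{2} = 1$)
$x 25 + \frac{132}{\left(\left(1 + 3\right) + 3\right) \left(-4\right) + G{\left(-2 \right)}} = 1 \cdot 25 + \frac{132}{\left(\left(1 + 3\right) + 3\right) \left(-4\right) + \frac{6}{-2}} = 25 + \frac{132}{\left(4 + 3\right) \left(-4\right) + 6 \left(- \frac{1}{2}\right)} = 25 + \frac{132}{7 \left(-4\right) - 3} = 25 + \frac{132}{-28 - 3} = 25 + \frac{132}{-31} = 25 + 132 \left(- \frac{1}{31}\right) = 25 - \frac{132}{31} = \frac{643}{31}$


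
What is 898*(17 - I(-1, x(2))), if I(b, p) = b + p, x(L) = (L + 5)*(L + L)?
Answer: -8980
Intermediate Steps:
x(L) = 2*L*(5 + L) (x(L) = (5 + L)*(2*L) = 2*L*(5 + L))
898*(17 - I(-1, x(2))) = 898*(17 - (-1 + 2*2*(5 + 2))) = 898*(17 - (-1 + 2*2*7)) = 898*(17 - (-1 + 28)) = 898*(17 - 1*27) = 898*(17 - 27) = 898*(-10) = -8980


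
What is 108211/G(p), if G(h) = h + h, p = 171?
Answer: 108211/342 ≈ 316.41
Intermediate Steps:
G(h) = 2*h
108211/G(p) = 108211/((2*171)) = 108211/342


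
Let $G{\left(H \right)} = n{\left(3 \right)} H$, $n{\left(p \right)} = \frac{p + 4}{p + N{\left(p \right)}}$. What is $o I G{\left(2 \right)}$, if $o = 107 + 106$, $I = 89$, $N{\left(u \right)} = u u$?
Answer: $\frac{44233}{2} \approx 22117.0$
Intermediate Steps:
$N{\left(u \right)} = u^{2}$
$n{\left(p \right)} = \frac{4 + p}{p + p^{2}}$ ($n{\left(p \right)} = \frac{p + 4}{p + p^{2}} = \frac{4 + p}{p + p^{2}}$)
$G{\left(H \right)} = \frac{7 H}{12}$ ($G{\left(H \right)} = \frac{4 + 3}{3 \left(1 + 3\right)} H = \frac{1}{3} \cdot \frac{1}{4} \cdot 7 H = \frac{7 H}{12}$)
$o = 213$
$o I G{\left(2 \right)} = 213 \cdot 89 \cdot \frac{7}{12} \cdot 2 = 18957 \cdot \frac{7}{6} = \frac{44233}{2}$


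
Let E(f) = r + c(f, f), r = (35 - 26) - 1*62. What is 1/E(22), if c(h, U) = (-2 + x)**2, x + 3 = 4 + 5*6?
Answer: 1/788 ≈ 0.0012690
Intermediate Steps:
x = 31 (x = -3 + (4 + 5*6) = -3 + (4 + 30) = -3 + 34 = 31)
c(h, U) = 841 (c(h, U) = (-2 + 31)**2 = 29**2 = 841)
r = -53 (r = 9 - 62 = -53)
E(f) = 788 (E(f) = -53 + 841 = 788)
1/E(22) = 1/788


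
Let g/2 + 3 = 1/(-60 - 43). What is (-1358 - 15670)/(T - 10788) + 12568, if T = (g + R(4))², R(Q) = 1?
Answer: 1435227604556/114182603 ≈ 12570.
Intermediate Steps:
g = -620/103 (g = -6 + 2/(-60 - 43) = -6 + 2/(-103) = -6 + 2*(-1/103) = -6 - 2/103 = -620/103 ≈ -6.0194)
T = 267289/10609 (T = (-620/103 + 1)² = (-517/103)² = 267289/10609 ≈ 25.195)
(-1358 - 15670)/(T - 10788) + 12568 = (-1358 - 15670)/(267289/10609 - 10788) + 12568 = -17028/(-114182603/10609) + 12568 = -17028*(-10609/114182603) + 12568 = 180650052/114182603 + 12568 = 1435227604556/114182603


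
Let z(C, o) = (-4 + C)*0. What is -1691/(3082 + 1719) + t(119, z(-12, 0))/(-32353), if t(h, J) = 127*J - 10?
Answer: -54660913/155326753 ≈ -0.35191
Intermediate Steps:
z(C, o) = 0
t(h, J) = -10 + 127*J
-1691/(3082 + 1719) + t(119, z(-12, 0))/(-32353) = -1691/(3082 + 1719) + (-10 + 127*0)/(-32353) = -1691/4801 + (-10 + 0)*(-1/32353) = -1691*1/4801 - 10*(-1/32353) = -1691/4801 + 10/32353 = -54660913/155326753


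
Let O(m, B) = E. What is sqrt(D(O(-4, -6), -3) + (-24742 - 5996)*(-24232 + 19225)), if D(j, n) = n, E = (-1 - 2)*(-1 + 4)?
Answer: sqrt(153905163) ≈ 12406.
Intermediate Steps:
E = -9 (E = -3*3 = -9)
O(m, B) = -9
sqrt(D(O(-4, -6), -3) + (-24742 - 5996)*(-24232 + 19225)) = sqrt(-3 + (-24742 - 5996)*(-24232 + 19225)) = sqrt(-3 - 30738*(-5007)) = sqrt(-3 + 153905166) = sqrt(153905163)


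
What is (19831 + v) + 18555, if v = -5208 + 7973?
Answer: 41151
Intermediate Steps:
v = 2765
(19831 + v) + 18555 = (19831 + 2765) + 18555 = 22596 + 18555 = 41151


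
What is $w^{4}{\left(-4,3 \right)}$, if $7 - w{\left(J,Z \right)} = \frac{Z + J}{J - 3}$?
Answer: $\frac{5308416}{2401} \approx 2210.9$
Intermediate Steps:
$w{\left(J,Z \right)} = 7 - \frac{J + Z}{-3 + J}$ ($w{\left(J,Z \right)} = 7 - \frac{Z + J}{J - 3} = 7 - \frac{J + Z}{-3 + J}$)
$w^{4}{\left(-4,3 \right)} = \left(\frac{-21 - 3 + 6 \left(-4\right)}{-3 - 4}\right)^{4} = \left(\frac{-21 - 3 - 24}{-7}\right)^{4} = \left(\left(- \frac{1}{7}\right) \left(-48\right)\right)^{4} = \left(\frac{48}{7}\right)^{4} = \frac{5308416}{2401}$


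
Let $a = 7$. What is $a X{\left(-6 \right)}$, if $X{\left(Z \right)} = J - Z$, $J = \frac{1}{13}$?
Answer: $\frac{553}{13} \approx 42.538$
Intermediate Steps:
$J = \frac{1}{13} \approx 0.076923$
$X{\left(Z \right)} = \frac{1}{13} - Z$
$a X{\left(-6 \right)} = 7 \left(\frac{1}{13} - -6\right) = 7 \left(\frac{1}{13} + 6\right) = 7 \cdot \frac{79}{13} = \frac{553}{13}$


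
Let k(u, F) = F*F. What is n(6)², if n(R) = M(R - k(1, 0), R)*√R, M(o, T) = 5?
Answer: 150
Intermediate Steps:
k(u, F) = F²
n(R) = 5*√R
n(6)² = (5*√6)² = 150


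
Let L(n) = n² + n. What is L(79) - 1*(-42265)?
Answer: 48585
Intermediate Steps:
L(n) = n + n²
L(79) - 1*(-42265) = 79*(1 + 79) - 1*(-42265) = 79*80 + 42265 = 6320 + 42265 = 48585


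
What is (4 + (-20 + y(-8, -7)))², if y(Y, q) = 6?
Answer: 100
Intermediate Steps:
(4 + (-20 + y(-8, -7)))² = (4 + (-20 + 6))² = (4 - 14)² = (-10)² = 100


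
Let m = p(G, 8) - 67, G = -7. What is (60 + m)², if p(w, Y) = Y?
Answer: 1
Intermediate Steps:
m = -59 (m = 8 - 67 = -59)
(60 + m)² = (60 - 59)² = 1² = 1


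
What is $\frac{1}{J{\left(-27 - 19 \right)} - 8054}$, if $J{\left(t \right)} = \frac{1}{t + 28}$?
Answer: $- \frac{18}{144973} \approx -0.00012416$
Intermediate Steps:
$J{\left(t \right)} = \frac{1}{28 + t}$
$\frac{1}{J{\left(-27 - 19 \right)} - 8054} = \frac{1}{\frac{1}{28 - 46} - 8054} = \frac{1}{\frac{1}{-18} - 8054} = \frac{1}{- \frac{1}{18} - 8054} = \frac{1}{- \frac{144973}{18}} = - \frac{18}{144973}$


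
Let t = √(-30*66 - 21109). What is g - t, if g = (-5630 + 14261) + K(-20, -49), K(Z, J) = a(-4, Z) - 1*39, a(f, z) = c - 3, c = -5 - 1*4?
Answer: 8580 - I*√23089 ≈ 8580.0 - 151.95*I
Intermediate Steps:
c = -9 (c = -5 - 4 = -9)
a(f, z) = -12 (a(f, z) = -9 - 3 = -12)
K(Z, J) = -51 (K(Z, J) = -12 - 1*39 = -12 - 39 = -51)
t = I*√23089 (t = √(-1980 - 21109) = √(-23089) = I*√23089 ≈ 151.95*I)
g = 8580 (g = (-5630 + 14261) - 51 = 8631 - 51 = 8580)
g - t = 8580 - I*√23089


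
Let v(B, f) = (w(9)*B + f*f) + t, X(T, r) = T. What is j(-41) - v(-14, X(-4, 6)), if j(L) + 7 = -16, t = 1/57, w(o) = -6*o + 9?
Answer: -38134/57 ≈ -669.02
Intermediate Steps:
w(o) = 9 - 6*o
t = 1/57 ≈ 0.017544
j(L) = -23 (j(L) = -7 - 16 = -23)
v(B, f) = 1/57 + f² - 45*B (v(B, f) = ((9 - 6*9)*B + f*f) + 1/57 = ((9 - 54)*B + f²) + 1/57 = (-45*B + f²) + 1/57 = (f² - 45*B) + 1/57 = 1/57 + f² - 45*B)
j(-41) - v(-14, X(-4, 6)) = -23 - (1/57 + (-4)² - 45*(-14)) = -23 - (1/57 + 16 + 630) = -23 - 1*36823/57 = -23 - 36823/57 = -38134/57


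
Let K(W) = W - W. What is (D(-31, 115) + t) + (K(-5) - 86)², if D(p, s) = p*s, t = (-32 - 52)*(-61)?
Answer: 8955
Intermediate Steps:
K(W) = 0
t = 5124 (t = -84*(-61) = 5124)
(D(-31, 115) + t) + (K(-5) - 86)² = (-31*115 + 5124) + (0 - 86)² = (-3565 + 5124) + (-86)² = 1559 + 7396 = 8955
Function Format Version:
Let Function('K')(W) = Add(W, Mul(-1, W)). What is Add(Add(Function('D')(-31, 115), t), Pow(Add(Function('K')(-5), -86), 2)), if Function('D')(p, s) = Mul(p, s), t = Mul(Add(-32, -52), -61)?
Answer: 8955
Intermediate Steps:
Function('K')(W) = 0
t = 5124 (t = Mul(-84, -61) = 5124)
Add(Add(Function('D')(-31, 115), t), Pow(Add(Function('K')(-5), -86), 2)) = Add(Add(Mul(-31, 115), 5124), Pow(Add(0, -86), 2)) = Add(Add(-3565, 5124), Pow(-86, 2)) = Add(1559, 7396) = 8955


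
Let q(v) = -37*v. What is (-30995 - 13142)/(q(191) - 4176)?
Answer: 44137/11243 ≈ 3.9257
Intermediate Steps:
(-30995 - 13142)/(q(191) - 4176) = (-30995 - 13142)/(-37*191 - 4176) = -44137/(-7067 - 4176) = -44137/(-11243) = -44137*(-1/11243) = 44137/11243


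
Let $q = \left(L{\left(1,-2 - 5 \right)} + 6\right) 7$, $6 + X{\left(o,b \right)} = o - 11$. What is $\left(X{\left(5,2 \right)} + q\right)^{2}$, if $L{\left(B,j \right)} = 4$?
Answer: $3364$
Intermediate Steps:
$X{\left(o,b \right)} = -17 + o$ ($X{\left(o,b \right)} = -6 + \left(o - 11\right) = -6 + \left(-11 + o\right) = -17 + o$)
$q = 70$ ($q = \left(4 + 6\right) 7 = 10 \cdot 7 = 70$)
$\left(X{\left(5,2 \right)} + q\right)^{2} = \left(\left(-17 + 5\right) + 70\right)^{2} = \left(-12 + 70\right)^{2} = 58^{2} = 3364$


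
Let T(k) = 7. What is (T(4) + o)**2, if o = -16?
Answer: 81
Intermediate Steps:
(T(4) + o)**2 = (7 - 16)**2 = (-9)**2 = 81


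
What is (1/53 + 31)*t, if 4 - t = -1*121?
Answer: 205500/53 ≈ 3877.4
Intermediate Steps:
t = 125 (t = 4 - (-1)*121 = 4 - 1*(-121) = 4 + 121 = 125)
(1/53 + 31)*t = (1/53 + 31)*125 = (1644/53)*125 = 205500/53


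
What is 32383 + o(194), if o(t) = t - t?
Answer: 32383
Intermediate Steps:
o(t) = 0
32383 + o(194) = 32383 + 0 = 32383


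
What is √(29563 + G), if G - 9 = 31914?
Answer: √61486 ≈ 247.96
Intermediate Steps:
G = 31923 (G = 9 + 31914 = 31923)
√(29563 + G) = √(29563 + 31923) = √61486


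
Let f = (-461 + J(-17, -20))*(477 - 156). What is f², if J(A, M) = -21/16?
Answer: 5637951066969/256 ≈ 2.2023e+10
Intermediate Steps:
J(A, M) = -21/16 (J(A, M) = -21*1/16 = -21/16)
f = -2374437/16 (f = (-461 - 21/16)*(477 - 156) = -7397/16*321 = -2374437/16 ≈ -1.4840e+5)
f² = (-2374437/16)² = 5637951066969/256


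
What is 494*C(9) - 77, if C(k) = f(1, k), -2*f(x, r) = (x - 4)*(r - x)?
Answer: 5851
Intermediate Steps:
f(x, r) = -(-4 + x)*(r - x)/2 (f(x, r) = -(x - 4)*(r - x)/2 = -(-4 + x)*(r - x)/2)
C(k) = -3/2 + 3*k/2 (C(k) = (½)*1² - 2*1 + 2*k - ½*k*1 = (½)*1 - 2 + 2*k - k/2 = ½ - 2 + 2*k - k/2 = -3/2 + 3*k/2)
494*C(9) - 77 = 494*(-3/2 + (3/2)*9) - 77 = 494*(-3/2 + 27/2) - 77 = 494*12 - 77 = 5928 - 77 = 5851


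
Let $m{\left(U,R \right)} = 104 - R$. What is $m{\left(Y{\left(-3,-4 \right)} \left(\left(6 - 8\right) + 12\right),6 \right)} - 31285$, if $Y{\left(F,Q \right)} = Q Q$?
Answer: $-31187$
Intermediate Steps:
$Y{\left(F,Q \right)} = Q^{2}$
$m{\left(Y{\left(-3,-4 \right)} \left(\left(6 - 8\right) + 12\right),6 \right)} - 31285 = \left(104 - 6\right) - 31285 = 98 - 31285 = -31187$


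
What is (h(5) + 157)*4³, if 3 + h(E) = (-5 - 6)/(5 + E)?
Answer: 48928/5 ≈ 9785.6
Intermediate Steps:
h(E) = -3 - 11/(5 + E) (h(E) = -3 + (-5 - 6)/(5 + E) = -3 - 11/(5 + E))
(h(5) + 157)*4³ = ((-26 - 3*5)/(5 + 5) + 157)*4³ = ((-26 - 15)/10 + 157)*64 = ((⅒)*(-41) + 157)*64 = (-41/10 + 157)*64 = (1529/10)*64 = 48928/5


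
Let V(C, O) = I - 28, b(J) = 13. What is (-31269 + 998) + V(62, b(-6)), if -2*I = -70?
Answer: -30264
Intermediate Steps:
I = 35 (I = -½*(-70) = 35)
V(C, O) = 7 (V(C, O) = 35 - 28 = 7)
(-31269 + 998) + V(62, b(-6)) = (-31269 + 998) + 7 = -30271 + 7 = -30264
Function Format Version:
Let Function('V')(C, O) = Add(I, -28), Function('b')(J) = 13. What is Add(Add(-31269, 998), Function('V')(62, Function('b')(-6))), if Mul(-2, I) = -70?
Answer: -30264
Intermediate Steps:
I = 35 (I = Mul(Rational(-1, 2), -70) = 35)
Function('V')(C, O) = 7 (Function('V')(C, O) = Add(35, -28) = 7)
Add(Add(-31269, 998), Function('V')(62, Function('b')(-6))) = Add(Add(-31269, 998), 7) = Add(-30271, 7) = -30264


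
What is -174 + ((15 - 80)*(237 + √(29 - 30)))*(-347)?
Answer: 5345361 + 22555*I ≈ 5.3454e+6 + 22555.0*I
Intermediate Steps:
-174 + ((15 - 80)*(237 + √(29 - 30)))*(-347) = -174 - 65*(237 + √(-1))*(-347) = -174 - 65*(237 + I)*(-347) = -174 + (-15405 - 65*I)*(-347) = -174 + (5345535 + 22555*I) = 5345361 + 22555*I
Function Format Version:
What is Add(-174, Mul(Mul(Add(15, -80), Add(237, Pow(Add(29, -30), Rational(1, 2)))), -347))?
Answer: Add(5345361, Mul(22555, I)) ≈ Add(5.3454e+6, Mul(22555., I))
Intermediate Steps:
Add(-174, Mul(Mul(Add(15, -80), Add(237, Pow(Add(29, -30), Rational(1, 2)))), -347)) = Add(-174, Mul(Mul(-65, Add(237, Pow(-1, Rational(1, 2)))), -347)) = Add(-174, Mul(Mul(-65, Add(237, I)), -347)) = Add(-174, Mul(Add(-15405, Mul(-65, I)), -347)) = Add(-174, Add(5345535, Mul(22555, I))) = Add(5345361, Mul(22555, I))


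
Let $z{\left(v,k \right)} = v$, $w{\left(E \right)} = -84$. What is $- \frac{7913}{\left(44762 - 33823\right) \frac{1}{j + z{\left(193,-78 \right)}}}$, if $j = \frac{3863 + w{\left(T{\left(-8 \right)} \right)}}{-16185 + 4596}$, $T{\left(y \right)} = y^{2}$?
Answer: $- \frac{17668921874}{126772071} \approx -139.38$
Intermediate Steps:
$j = - \frac{3779}{11589}$ ($j = \frac{3863 - 84}{-16185 + 4596} = \frac{3779}{-11589} = 3779 \left(- \frac{1}{11589}\right) = - \frac{3779}{11589} \approx -0.32609$)
$- \frac{7913}{\left(44762 - 33823\right) \frac{1}{j + z{\left(193,-78 \right)}}} = - \frac{7913}{\left(44762 - 33823\right) \frac{1}{- \frac{3779}{11589} + 193}} = - \frac{7913}{10939 \frac{1}{\frac{2232898}{11589}}} = - \frac{7913}{10939 \cdot \frac{11589}{2232898}} = - \frac{7913}{\frac{126772071}{2232898}} = \left(-7913\right) \frac{2232898}{126772071} = - \frac{17668921874}{126772071}$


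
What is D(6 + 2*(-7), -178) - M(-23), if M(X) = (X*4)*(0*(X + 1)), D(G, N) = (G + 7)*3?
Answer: -3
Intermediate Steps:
D(G, N) = 21 + 3*G (D(G, N) = (7 + G)*3 = 21 + 3*G)
M(X) = 0 (M(X) = (4*X)*(0*(1 + X)) = (4*X)*0 = 0)
D(6 + 2*(-7), -178) - M(-23) = (21 + 3*(6 + 2*(-7))) - 1*0 = (21 + 3*(6 - 14)) + 0 = (21 + 3*(-8)) + 0 = (21 - 24) + 0 = -3 + 0 = -3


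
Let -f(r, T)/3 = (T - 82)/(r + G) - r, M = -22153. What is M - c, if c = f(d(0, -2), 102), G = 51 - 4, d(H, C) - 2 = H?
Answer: -1085731/49 ≈ -22158.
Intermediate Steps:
d(H, C) = 2 + H
G = 47
f(r, T) = 3*r - 3*(-82 + T)/(47 + r) (f(r, T) = -3*((T - 82)/(r + 47) - r) = -3*((-82 + T)/(47 + r) - r) = -3*(-r + (-82 + T)/(47 + r)) = 3*r - 3*(-82 + T)/(47 + r))
c = 234/49 (c = 3*(82 + (2 + 0)² - 1*102 + 47*(2 + 0))/(47 + (2 + 0)) = 3*(82 + 2² - 102 + 47*2)/(47 + 2) = 3*(82 + 4 - 102 + 94)/49 = 3*(1/49)*78 = 234/49 ≈ 4.7755)
M - c = -22153 - 1*234/49 = -22153 - 234/49 = -1085731/49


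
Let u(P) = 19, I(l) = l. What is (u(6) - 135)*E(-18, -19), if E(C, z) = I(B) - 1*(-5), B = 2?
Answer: -812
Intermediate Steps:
E(C, z) = 7 (E(C, z) = 2 - 1*(-5) = 2 + 5 = 7)
(u(6) - 135)*E(-18, -19) = (19 - 135)*7 = -116*7 = -812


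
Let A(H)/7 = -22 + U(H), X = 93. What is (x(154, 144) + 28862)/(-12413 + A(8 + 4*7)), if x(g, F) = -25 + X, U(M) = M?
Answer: -5786/2463 ≈ -2.3492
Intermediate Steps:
x(g, F) = 68 (x(g, F) = -25 + 93 = 68)
A(H) = -154 + 7*H (A(H) = 7*(-22 + H) = -154 + 7*H)
(x(154, 144) + 28862)/(-12413 + A(8 + 4*7)) = (68 + 28862)/(-12413 + (-154 + 7*(8 + 4*7))) = 28930/(-12413 + (-154 + 7*(8 + 28))) = 28930/(-12413 + (-154 + 7*36)) = 28930/(-12413 + (-154 + 252)) = 28930/(-12413 + 98) = 28930/(-12315) = 28930*(-1/12315) = -5786/2463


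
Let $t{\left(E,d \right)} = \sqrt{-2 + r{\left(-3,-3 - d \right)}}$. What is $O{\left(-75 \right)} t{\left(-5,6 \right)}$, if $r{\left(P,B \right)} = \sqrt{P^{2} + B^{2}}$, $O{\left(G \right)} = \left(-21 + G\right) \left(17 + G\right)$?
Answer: $5568 \sqrt{-2 + 3 \sqrt{10}} \approx 15235.0$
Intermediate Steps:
$r{\left(P,B \right)} = \sqrt{B^{2} + P^{2}}$
$t{\left(E,d \right)} = \sqrt{-2 + \sqrt{9 + \left(-3 - d\right)^{2}}}$ ($t{\left(E,d \right)} = \sqrt{-2 + \sqrt{\left(-3 - d\right)^{2} + \left(-3\right)^{2}}} = \sqrt{-2 + \sqrt{\left(-3 - d\right)^{2} + 9}} = \sqrt{-2 + \sqrt{9 + \left(-3 - d\right)^{2}}}$)
$O{\left(-75 \right)} t{\left(-5,6 \right)} = \left(-357 + \left(-75\right)^{2} - -300\right) \sqrt{-2 + \sqrt{9 + \left(3 + 6\right)^{2}}} = \left(-357 + 5625 + 300\right) \sqrt{-2 + \sqrt{9 + 9^{2}}} = 5568 \sqrt{-2 + \sqrt{9 + 81}} = 5568 \sqrt{-2 + \sqrt{90}} = 5568 \sqrt{-2 + 3 \sqrt{10}}$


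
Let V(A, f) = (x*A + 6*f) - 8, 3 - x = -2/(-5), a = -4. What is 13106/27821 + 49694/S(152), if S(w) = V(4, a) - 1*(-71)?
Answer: 6915921052/6871787 ≈ 1006.4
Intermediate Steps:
x = 13/5 (x = 3 - (-2)/(-5) = 3 - (-2)*(-1)/5 = 3 - 1*⅖ = 3 - ⅖ = 13/5 ≈ 2.6000)
V(A, f) = -8 + 6*f + 13*A/5 (V(A, f) = (13*A/5 + 6*f) - 8 = (6*f + 13*A/5) - 8 = -8 + 6*f + 13*A/5)
S(w) = 247/5 (S(w) = (-8 + 6*(-4) + (13/5)*4) - 1*(-71) = (-8 - 24 + 52/5) + 71 = -108/5 + 71 = 247/5)
13106/27821 + 49694/S(152) = 13106/27821 + 49694/(247/5) = 13106*(1/27821) + 49694*(5/247) = 13106/27821 + 248470/247 = 6915921052/6871787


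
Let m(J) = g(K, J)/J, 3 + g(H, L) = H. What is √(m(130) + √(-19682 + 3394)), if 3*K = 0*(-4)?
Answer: √(-390 + 67600*I*√1018)/130 ≈ 7.9875 + 7.989*I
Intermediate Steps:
K = 0 (K = (0*(-4))/3 = (⅓)*0 = 0)
g(H, L) = -3 + H
m(J) = -3/J (m(J) = (-3 + 0)/J = -3/J)
√(m(130) + √(-19682 + 3394)) = √(-3/130 + √(-19682 + 3394)) = √(-3*1/130 + √(-16288)) = √(-3/130 + 4*I*√1018)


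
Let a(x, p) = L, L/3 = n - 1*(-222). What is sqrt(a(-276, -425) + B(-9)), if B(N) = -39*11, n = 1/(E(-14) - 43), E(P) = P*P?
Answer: 2*sqrt(154122)/51 ≈ 15.395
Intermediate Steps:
E(P) = P**2
n = 1/153 (n = 1/((-14)**2 - 43) = 1/(196 - 43) = 1/153 ≈ 0.0065359)
B(N) = -429
L = 33967/51 (L = 3*(1/153 - 1*(-222)) = 3*(1/153 + 222) = 3*(33967/153) = 33967/51 ≈ 666.02)
a(x, p) = 33967/51
sqrt(a(-276, -425) + B(-9)) = sqrt(33967/51 - 429) = sqrt(12088/51) = 2*sqrt(154122)/51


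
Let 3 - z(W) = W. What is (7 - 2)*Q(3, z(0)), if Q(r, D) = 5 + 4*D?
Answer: 85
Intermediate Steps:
z(W) = 3 - W
(7 - 2)*Q(3, z(0)) = (7 - 2)*(5 + 4*(3 - 1*0)) = 5*(5 + 4*(3 + 0)) = 5*(5 + 4*3) = 5*(5 + 12) = 5*17 = 85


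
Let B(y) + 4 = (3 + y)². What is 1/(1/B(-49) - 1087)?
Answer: -2112/2295743 ≈ -0.00091996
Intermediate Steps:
B(y) = -4 + (3 + y)²
1/(1/B(-49) - 1087) = 1/(1/(-4 + (3 - 49)²) - 1087) = 1/(1/(-4 + (-46)²) - 1087) = 1/(1/(-4 + 2116) - 1087) = 1/(1/2112 - 1087) = 1/(-2295743/2112) = -2112/2295743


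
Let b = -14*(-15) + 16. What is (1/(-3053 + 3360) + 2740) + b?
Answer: 910563/307 ≈ 2966.0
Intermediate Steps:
b = 226 (b = 210 + 16 = 226)
(1/(-3053 + 3360) + 2740) + b = (1/(-3053 + 3360) + 2740) + 226 = (1/307 + 2740) + 226 = 841181/307 + 226 = 910563/307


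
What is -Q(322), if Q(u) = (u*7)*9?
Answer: -20286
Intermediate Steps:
Q(u) = 63*u (Q(u) = (7*u)*9 = 63*u)
-Q(322) = -63*322 = -1*20286 = -20286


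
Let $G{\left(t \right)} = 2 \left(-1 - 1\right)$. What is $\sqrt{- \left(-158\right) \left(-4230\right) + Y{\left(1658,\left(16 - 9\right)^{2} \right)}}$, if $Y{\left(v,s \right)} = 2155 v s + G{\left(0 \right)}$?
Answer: $\sqrt{174408166} \approx 13206.0$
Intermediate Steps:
$G{\left(t \right)} = -4$ ($G{\left(t \right)} = 2 \left(-2\right) = -4$)
$Y{\left(v,s \right)} = -4 + 2155 s v$ ($Y{\left(v,s \right)} = 2155 v s - 4 = 2155 s v - 4 = -4 + 2155 s v$)
$\sqrt{- \left(-158\right) \left(-4230\right) + Y{\left(1658,\left(16 - 9\right)^{2} \right)}} = \sqrt{- \left(-158\right) \left(-4230\right) - \left(4 - 2155 \left(16 - 9\right)^{2} \cdot 1658\right)} = \sqrt{\left(-1\right) 668340 - \left(4 - 2155 \cdot 7^{2} \cdot 1658\right)} = \sqrt{-668340 - \left(4 - 175076510\right)} = \sqrt{-668340 + \left(-4 + 175076510\right)} = \sqrt{-668340 + 175076506} = \sqrt{174408166}$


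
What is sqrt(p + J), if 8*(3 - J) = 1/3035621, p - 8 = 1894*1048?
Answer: sqrt(292656883741489939046)/12142484 ≈ 1408.9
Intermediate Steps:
p = 1984920 (p = 8 + 1894*1048 = 8 + 1984912 = 1984920)
J = 72854903/24284968 (J = 3 - 1/8/3035621 = 3 - 1/8*1/3035621 = 3 - 1/24284968 = 72854903/24284968 ≈ 3.0000)
sqrt(p + J) = sqrt(1984920 + 72854903/24284968) = sqrt(48203791537463/24284968) = sqrt(292656883741489939046)/12142484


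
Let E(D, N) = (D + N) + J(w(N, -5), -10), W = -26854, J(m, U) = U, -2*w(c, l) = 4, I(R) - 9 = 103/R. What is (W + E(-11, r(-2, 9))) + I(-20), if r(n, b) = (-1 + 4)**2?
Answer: -537243/20 ≈ -26862.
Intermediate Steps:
I(R) = 9 + 103/R
w(c, l) = -2 (w(c, l) = -1/2*4 = -2)
r(n, b) = 9 (r(n, b) = 3**2 = 9)
E(D, N) = -10 + D + N (E(D, N) = (D + N) - 10 = -10 + D + N)
(W + E(-11, r(-2, 9))) + I(-20) = (-26854 + (-10 - 11 + 9)) + (9 + 103/(-20)) = (-26854 - 12) + (9 + 103*(-1/20)) = -26866 + (9 - 103/20) = -26866 + 77/20 = -537243/20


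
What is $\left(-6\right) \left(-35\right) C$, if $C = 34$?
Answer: $7140$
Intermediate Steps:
$\left(-6\right) \left(-35\right) C = \left(-6\right) \left(-35\right) 34 = 210 \cdot 34 = 7140$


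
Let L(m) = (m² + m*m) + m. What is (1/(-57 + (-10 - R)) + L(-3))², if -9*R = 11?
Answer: 78694641/350464 ≈ 224.54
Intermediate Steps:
R = -11/9 (R = -⅑*11 = -11/9 ≈ -1.2222)
L(m) = m + 2*m² (L(m) = (m² + m²) + m = 2*m² + m = m + 2*m²)
(1/(-57 + (-10 - R)) + L(-3))² = (1/(-57 + (-10 - 1*(-11/9))) - 3*(1 + 2*(-3)))² = (1/(-57 + (-10 + 11/9)) - 3*(1 - 6))² = (1/(-57 - 79/9) - 3*(-5))² = (1/(-592/9) + 15)² = (-9/592 + 15)² = (8871/592)² = 78694641/350464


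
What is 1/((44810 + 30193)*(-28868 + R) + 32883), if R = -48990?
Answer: -1/5839550691 ≈ -1.7125e-10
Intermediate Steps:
1/((44810 + 30193)*(-28868 + R) + 32883) = 1/((44810 + 30193)*(-28868 - 48990) + 32883) = 1/(75003*(-77858) + 32883) = 1/(-5839583574 + 32883) = 1/(-5839550691) = -1/5839550691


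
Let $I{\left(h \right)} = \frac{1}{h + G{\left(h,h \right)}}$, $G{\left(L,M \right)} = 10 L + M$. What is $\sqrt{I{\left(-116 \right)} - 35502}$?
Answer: $\frac{i \sqrt{4299434295}}{348} \approx 188.42 i$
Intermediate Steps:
$G{\left(L,M \right)} = M + 10 L$
$I{\left(h \right)} = \frac{1}{12 h}$ ($I{\left(h \right)} = \frac{1}{h + \left(h + 10 h\right)} = \frac{1}{h + 11 h} = \frac{1}{12 h}$)
$\sqrt{I{\left(-116 \right)} - 35502} = \sqrt{\frac{1}{12 \left(-116\right)} - 35502} = \sqrt{\frac{1}{12} \left(- \frac{1}{116}\right) - 35502} = \sqrt{- \frac{1}{1392} - 35502} = \sqrt{- \frac{49418785}{1392}} = \frac{i \sqrt{4299434295}}{348}$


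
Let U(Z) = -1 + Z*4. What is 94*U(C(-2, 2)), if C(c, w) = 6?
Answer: 2162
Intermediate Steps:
U(Z) = -1 + 4*Z
94*U(C(-2, 2)) = 94*(-1 + 4*6) = 94*(-1 + 24) = 94*23 = 2162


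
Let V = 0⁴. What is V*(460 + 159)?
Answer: 0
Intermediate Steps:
V = 0
V*(460 + 159) = 0*(460 + 159) = 0*619 = 0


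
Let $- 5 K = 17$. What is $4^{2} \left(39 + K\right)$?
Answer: $\frac{2848}{5} \approx 569.6$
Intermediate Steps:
$K = - \frac{17}{5}$ ($K = \left(- \frac{1}{5}\right) 17 = - \frac{17}{5} \approx -3.4$)
$4^{2} \left(39 + K\right) = 4^{2} \left(39 - \frac{17}{5}\right) = 16 \cdot \frac{178}{5} = \frac{2848}{5}$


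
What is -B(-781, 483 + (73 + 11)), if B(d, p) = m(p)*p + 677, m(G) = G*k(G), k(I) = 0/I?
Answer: -677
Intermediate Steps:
k(I) = 0
m(G) = 0 (m(G) = G*0 = 0)
B(d, p) = 677 (B(d, p) = 0*p + 677 = 0 + 677 = 677)
-B(-781, 483 + (73 + 11)) = -1*677 = -677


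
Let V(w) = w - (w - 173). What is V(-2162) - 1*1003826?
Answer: -1003653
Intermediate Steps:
V(w) = 173 (V(w) = w - (-173 + w) = w + (173 - w) = 173)
V(-2162) - 1*1003826 = 173 - 1*1003826 = 173 - 1003826 = -1003653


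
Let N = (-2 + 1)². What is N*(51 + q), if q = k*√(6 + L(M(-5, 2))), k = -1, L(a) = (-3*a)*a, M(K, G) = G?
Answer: 51 - I*√6 ≈ 51.0 - 2.4495*I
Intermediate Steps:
L(a) = -3*a²
q = -I*√6 (q = -√(6 - 3*2²) = -√(6 - 3*4) = -√(6 - 12) = -√(-6) = -I*√6 ≈ -2.4495*I)
N = 1 (N = (-1)² = 1)
N*(51 + q) = 1*(51 - I*√6) = 51 - I*√6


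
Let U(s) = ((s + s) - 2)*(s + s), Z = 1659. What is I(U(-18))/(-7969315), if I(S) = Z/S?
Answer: -553/3634007640 ≈ -1.5217e-7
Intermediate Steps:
U(s) = 2*s*(-2 + 2*s) (U(s) = (2*s - 2)*(2*s) = (-2 + 2*s)*(2*s) = 2*s*(-2 + 2*s))
I(S) = 1659/S
I(U(-18))/(-7969315) = (1659/((4*(-18)*(-1 - 18))))/(-7969315) = (1659/((4*(-18)*(-19))))*(-1/7969315) = (1659/1368)*(-1/7969315) = (1659*(1/1368))*(-1/7969315) = (553/456)*(-1/7969315) = -553/3634007640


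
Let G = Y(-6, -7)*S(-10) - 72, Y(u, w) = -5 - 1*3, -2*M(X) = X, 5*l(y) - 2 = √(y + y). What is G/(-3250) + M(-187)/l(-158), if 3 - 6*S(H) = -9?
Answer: 306691/104000 - 187*I*√79/64 ≈ 2.949 - 25.97*I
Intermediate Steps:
l(y) = ⅖ + √2*√y/5 (l(y) = ⅖ + √(y + y)/5 = ⅖ + √(2*y)/5 = ⅖ + (√2*√y)/5 = ⅖ + √2*√y/5)
M(X) = -X/2
Y(u, w) = -8 (Y(u, w) = -5 - 3 = -8)
S(H) = 2 (S(H) = ½ - ⅙*(-9) = ½ + 3/2 = 2)
G = -88 (G = -8*2 - 72 = -16 - 72 = -88)
G/(-3250) + M(-187)/l(-158) = -88/(-3250) + (-½*(-187))/(⅖ + √2*√(-158)/5) = -88*(-1/3250) + 187/(2*(⅖ + √2*(I*√158)/5)) = 44/1625 + 187/(2*(⅖ + 2*I*√79/5))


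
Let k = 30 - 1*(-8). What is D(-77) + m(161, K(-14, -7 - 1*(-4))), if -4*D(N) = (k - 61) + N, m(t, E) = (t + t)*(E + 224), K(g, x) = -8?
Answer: 69577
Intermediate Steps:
k = 38 (k = 30 + 8 = 38)
m(t, E) = 2*t*(224 + E) (m(t, E) = (2*t)*(224 + E) = 2*t*(224 + E))
D(N) = 23/4 - N/4 (D(N) = -((38 - 61) + N)/4 = -(-23 + N)/4 = 23/4 - N/4)
D(-77) + m(161, K(-14, -7 - 1*(-4))) = (23/4 - 1/4*(-77)) + 2*161*(224 - 8) = (23/4 + 77/4) + 2*161*216 = 25 + 69552 = 69577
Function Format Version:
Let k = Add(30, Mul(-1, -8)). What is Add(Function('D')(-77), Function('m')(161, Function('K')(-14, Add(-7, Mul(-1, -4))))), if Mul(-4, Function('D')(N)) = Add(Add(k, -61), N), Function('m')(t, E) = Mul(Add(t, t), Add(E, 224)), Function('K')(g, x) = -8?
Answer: 69577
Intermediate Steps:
k = 38 (k = Add(30, 8) = 38)
Function('m')(t, E) = Mul(2, t, Add(224, E)) (Function('m')(t, E) = Mul(Mul(2, t), Add(224, E)) = Mul(2, t, Add(224, E)))
Function('D')(N) = Add(Rational(23, 4), Mul(Rational(-1, 4), N)) (Function('D')(N) = Mul(Rational(-1, 4), Add(Add(38, -61), N)) = Mul(Rational(-1, 4), Add(-23, N)) = Add(Rational(23, 4), Mul(Rational(-1, 4), N)))
Add(Function('D')(-77), Function('m')(161, Function('K')(-14, Add(-7, Mul(-1, -4))))) = Add(Add(Rational(23, 4), Mul(Rational(-1, 4), -77)), Mul(2, 161, Add(224, -8))) = Add(Add(Rational(23, 4), Rational(77, 4)), Mul(2, 161, 216)) = Add(25, 69552) = 69577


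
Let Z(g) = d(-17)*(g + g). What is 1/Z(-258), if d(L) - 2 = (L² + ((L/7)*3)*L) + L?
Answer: -7/1437060 ≈ -4.8711e-6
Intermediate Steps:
d(L) = 2 + L + 10*L²/7 (d(L) = 2 + ((L² + ((L/7)*3)*L) + L) = 2 + ((L² + (3*L/7)*L) + L) = 2 + ((L² + 3*L²/7) + L) = 2 + (10*L²/7 + L) = 2 + (L + 10*L²/7) = 2 + L + 10*L²/7)
Z(g) = 5570*g/7 (Z(g) = (2 - 17 + (10/7)*(-17)²)*(g + g) = (2 - 17 + (10/7)*289)*(2*g) = (2 - 17 + 2890/7)*(2*g) = 2785*(2*g)/7 = 5570*g/7)
1/Z(-258) = 1/((5570/7)*(-258)) = 1/(-1437060/7) = -7/1437060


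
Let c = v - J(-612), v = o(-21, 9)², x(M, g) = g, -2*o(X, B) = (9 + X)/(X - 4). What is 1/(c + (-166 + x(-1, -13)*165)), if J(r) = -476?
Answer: -625/1146839 ≈ -0.00054498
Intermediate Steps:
o(X, B) = -(9 + X)/(2*(-4 + X)) (o(X, B) = -(9 + X)/(2*(X - 4)) = -(9 + X)/(2*(-4 + X)))
v = 36/625 (v = ((-9 - 1*(-21))/(2*(-4 - 21)))² = ((½)*(-9 + 21)/(-25))² = ((½)*(-1/25)*12)² = (-6/25)² = 36/625 ≈ 0.057600)
c = 297536/625 (c = 36/625 - 1*(-476) = 36/625 + 476 = 297536/625 ≈ 476.06)
1/(c + (-166 + x(-1, -13)*165)) = 1/(297536/625 + (-166 - 13*165)) = 1/(297536/625 + (-166 - 2145)) = 1/(297536/625 - 2311) = 1/(-1146839/625) = -625/1146839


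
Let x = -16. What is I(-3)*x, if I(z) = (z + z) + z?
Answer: 144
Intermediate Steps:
I(z) = 3*z (I(z) = 2*z + z = 3*z)
I(-3)*x = (3*(-3))*(-16) = -9*(-16) = 144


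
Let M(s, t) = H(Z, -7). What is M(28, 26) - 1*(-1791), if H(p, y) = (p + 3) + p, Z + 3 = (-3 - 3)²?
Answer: 1860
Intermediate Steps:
Z = 33 (Z = -3 + (-3 - 3)² = -3 + (-6)² = -3 + 36 = 33)
H(p, y) = 3 + 2*p (H(p, y) = (3 + p) + p = 3 + 2*p)
M(s, t) = 69 (M(s, t) = 3 + 2*33 = 3 + 66 = 69)
M(28, 26) - 1*(-1791) = 69 - 1*(-1791) = 69 + 1791 = 1860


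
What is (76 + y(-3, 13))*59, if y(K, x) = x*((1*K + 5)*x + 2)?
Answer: 25960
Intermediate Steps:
y(K, x) = x*(2 + x*(5 + K)) (y(K, x) = x*((K + 5)*x + 2) = x*((5 + K)*x + 2) = x*(x*(5 + K) + 2) = x*(2 + x*(5 + K)))
(76 + y(-3, 13))*59 = (76 + 13*(2 + 5*13 - 3*13))*59 = (76 + 13*(2 + 65 - 39))*59 = (76 + 13*28)*59 = (76 + 364)*59 = 440*59 = 25960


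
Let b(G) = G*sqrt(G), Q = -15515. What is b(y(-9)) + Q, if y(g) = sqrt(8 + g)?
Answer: -15515 + I**(3/2) ≈ -15516.0 + 0.70711*I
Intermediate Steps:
b(G) = G**(3/2)
b(y(-9)) + Q = (sqrt(8 - 9))**(3/2) - 15515 = (sqrt(-1))**(3/2) - 15515 = I**(3/2) - 15515 = -15515 + I**(3/2)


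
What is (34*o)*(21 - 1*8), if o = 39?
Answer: 17238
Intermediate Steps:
(34*o)*(21 - 1*8) = (34*39)*(21 - 1*8) = 1326*(21 - 8) = 1326*13 = 17238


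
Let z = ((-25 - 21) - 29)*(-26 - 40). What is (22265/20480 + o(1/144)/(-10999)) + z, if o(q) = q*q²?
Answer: 81303876769981/16421419008 ≈ 4951.1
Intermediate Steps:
z = 4950 (z = (-46 - 29)*(-66) = -75*(-66) = 4950)
o(q) = q³
(22265/20480 + o(1/144)/(-10999)) + z = (22265/20480 + (1/144)³/(-10999)) + 4950 = (22265*(1/20480) + (1/144)³*(-1/10999)) + 4950 = (4453/4096 + (1/2985984)*(-1/10999)) + 4950 = (4453/4096 - 1/32842838016) + 4950 = 17852680381/16421419008 + 4950 = 81303876769981/16421419008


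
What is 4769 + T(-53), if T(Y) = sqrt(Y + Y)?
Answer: 4769 + I*sqrt(106) ≈ 4769.0 + 10.296*I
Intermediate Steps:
T(Y) = sqrt(2)*sqrt(Y) (T(Y) = sqrt(2*Y) = sqrt(2)*sqrt(Y))
4769 + T(-53) = 4769 + sqrt(2)*sqrt(-53) = 4769 + sqrt(2)*(I*sqrt(53)) = 4769 + I*sqrt(106)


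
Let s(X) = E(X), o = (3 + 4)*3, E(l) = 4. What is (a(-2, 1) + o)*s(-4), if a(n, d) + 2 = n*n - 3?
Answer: 80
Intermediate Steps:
a(n, d) = -5 + n**2 (a(n, d) = -2 + (n*n - 3) = -2 + (n**2 - 3) = -2 + (-3 + n**2) = -5 + n**2)
o = 21 (o = 7*3 = 21)
s(X) = 4
(a(-2, 1) + o)*s(-4) = ((-5 + (-2)**2) + 21)*4 = ((-5 + 4) + 21)*4 = (-1 + 21)*4 = 20*4 = 80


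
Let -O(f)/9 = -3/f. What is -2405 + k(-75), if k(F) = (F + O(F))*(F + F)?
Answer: 8899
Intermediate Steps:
O(f) = 27/f (O(f) = -(-27)/f = 27/f)
k(F) = 2*F*(F + 27/F) (k(F) = (F + 27/F)*(F + F) = (F + 27/F)*(2*F) = 2*F*(F + 27/F))
-2405 + k(-75) = -2405 + (54 + 2*(-75)²) = -2405 + (54 + 2*5625) = -2405 + (54 + 11250) = -2405 + 11304 = 8899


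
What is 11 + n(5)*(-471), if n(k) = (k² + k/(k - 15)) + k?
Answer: -27767/2 ≈ -13884.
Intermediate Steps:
n(k) = k + k² + k/(-15 + k) (n(k) = (k² + k/(-15 + k)) + k = k + k² + k/(-15 + k))
11 + n(5)*(-471) = 11 + (5*(-14 + 5² - 14*5)/(-15 + 5))*(-471) = 11 + (5*(-14 + 25 - 70)/(-10))*(-471) = 11 + (5*(-⅒)*(-59))*(-471) = 11 + (59/2)*(-471) = 11 - 27789/2 = -27767/2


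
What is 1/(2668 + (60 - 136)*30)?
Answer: 1/388 ≈ 0.0025773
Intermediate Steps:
1/(2668 + (60 - 136)*30) = 1/(2668 - 76*30) = 1/(2668 - 2280) = 1/388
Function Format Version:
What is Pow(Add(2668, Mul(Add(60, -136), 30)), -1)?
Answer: Rational(1, 388) ≈ 0.0025773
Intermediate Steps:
Pow(Add(2668, Mul(Add(60, -136), 30)), -1) = Pow(Add(2668, Mul(-76, 30)), -1) = Pow(Add(2668, -2280), -1) = Pow(388, -1) = Rational(1, 388)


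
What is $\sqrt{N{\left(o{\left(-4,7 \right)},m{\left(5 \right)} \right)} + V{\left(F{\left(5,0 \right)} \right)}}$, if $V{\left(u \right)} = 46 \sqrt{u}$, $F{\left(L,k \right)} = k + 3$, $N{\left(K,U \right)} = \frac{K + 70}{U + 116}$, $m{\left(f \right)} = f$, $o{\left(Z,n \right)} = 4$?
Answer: $\frac{\sqrt{74 + 5566 \sqrt{3}}}{11} \approx 8.9602$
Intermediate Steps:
$N{\left(K,U \right)} = \frac{70 + K}{116 + U}$
$F{\left(L,k \right)} = 3 + k$
$\sqrt{N{\left(o{\left(-4,7 \right)},m{\left(5 \right)} \right)} + V{\left(F{\left(5,0 \right)} \right)}} = \sqrt{\frac{70 + 4}{116 + 5} + 46 \sqrt{3 + 0}} = \sqrt{\frac{1}{121} \cdot 74 + 46 \sqrt{3}} = \sqrt{\frac{74}{121} + 46 \sqrt{3}}$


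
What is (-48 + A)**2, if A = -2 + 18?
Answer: 1024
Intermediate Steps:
A = 16
(-48 + A)**2 = (-48 + 16)**2 = (-32)**2 = 1024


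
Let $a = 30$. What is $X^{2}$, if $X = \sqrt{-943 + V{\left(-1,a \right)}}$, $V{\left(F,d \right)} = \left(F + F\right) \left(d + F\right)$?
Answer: $-1001$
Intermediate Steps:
$V{\left(F,d \right)} = 2 F \left(F + d\right)$
$X = i \sqrt{1001}$ ($X = \sqrt{-943 + 2 \left(-1\right) \left(-1 + 30\right)} = \sqrt{-943 + 2 \left(-1\right) 29} = \sqrt{-943 - 58} = \sqrt{-1001} = i \sqrt{1001} \approx 31.639 i$)
$X^{2} = \left(i \sqrt{1001}\right)^{2} = -1001$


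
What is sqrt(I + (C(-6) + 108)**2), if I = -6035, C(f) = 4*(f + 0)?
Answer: sqrt(1021) ≈ 31.953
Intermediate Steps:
C(f) = 4*f
sqrt(I + (C(-6) + 108)**2) = sqrt(-6035 + (4*(-6) + 108)**2) = sqrt(-6035 + (-24 + 108)**2) = sqrt(-6035 + 84**2) = sqrt(-6035 + 7056) = sqrt(1021)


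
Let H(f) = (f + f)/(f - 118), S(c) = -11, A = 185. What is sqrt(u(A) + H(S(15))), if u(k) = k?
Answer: sqrt(3081423)/129 ≈ 13.608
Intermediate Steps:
H(f) = 2*f/(-118 + f) (H(f) = (2*f)/(-118 + f) = 2*f/(-118 + f))
sqrt(u(A) + H(S(15))) = sqrt(185 + 2*(-11)/(-118 - 11)) = sqrt(185 + 2*(-11)/(-129)) = sqrt(185 + 2*(-11)*(-1/129)) = sqrt(185 + 22/129) = sqrt(23887/129) = sqrt(3081423)/129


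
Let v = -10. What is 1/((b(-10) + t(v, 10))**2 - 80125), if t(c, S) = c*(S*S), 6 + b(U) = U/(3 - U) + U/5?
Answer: 169/158435871 ≈ 1.0667e-6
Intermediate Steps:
b(U) = -6 + U/5 + U/(3 - U) (b(U) = -6 + (U/(3 - U) + U/5) = -6 + (U/5 + U/(3 - U)) = -6 + U/5 + U/(3 - U))
t(c, S) = c*S**2
1/((b(-10) + t(v, 10))**2 - 80125) = 1/(((90 + (-10)**2 - 38*(-10))/(5*(-3 - 10)) - 10*10**2)**2 - 80125) = 1/(((1/5)*(90 + 100 + 380)/(-13) - 10*100)**2 - 80125) = 1/(((1/5)*(-1/13)*570 - 1000)**2 - 80125) = 1/((-114/13 - 1000)**2 - 80125) = 1/((-13114/13)**2 - 80125) = 1/(171976996/169 - 80125) = 1/(158435871/169) = 169/158435871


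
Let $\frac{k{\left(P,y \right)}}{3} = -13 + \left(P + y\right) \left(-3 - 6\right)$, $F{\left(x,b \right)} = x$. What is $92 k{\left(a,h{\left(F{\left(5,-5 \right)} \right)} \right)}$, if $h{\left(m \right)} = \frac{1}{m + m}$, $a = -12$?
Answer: $\frac{129858}{5} \approx 25972.0$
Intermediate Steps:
$h{\left(m \right)} = \frac{1}{2 m}$
$k{\left(P,y \right)} = -39 - 27 P - 27 y$ ($k{\left(P,y \right)} = 3 \left(-13 + \left(P + y\right) \left(-3 - 6\right)\right) = 3 \left(-13 + \left(P + y\right) \left(-9\right)\right) = 3 \left(-13 - \left(9 P + 9 y\right)\right) = 3 \left(-13 - 9 P - 9 y\right) = -39 - 27 P - 27 y$)
$92 k{\left(a,h{\left(F{\left(5,-5 \right)} \right)} \right)} = 92 \left(-39 - -324 - 27 \frac{1}{2 \cdot 5}\right) = 92 \left(-39 + 324 - 27 \cdot \frac{1}{2} \cdot \frac{1}{5}\right) = 92 \left(-39 + 324 - \frac{27}{10}\right) = 92 \cdot \frac{2823}{10} = \frac{129858}{5}$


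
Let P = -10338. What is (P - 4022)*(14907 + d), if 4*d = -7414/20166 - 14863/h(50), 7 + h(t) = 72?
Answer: -27951588125768/131079 ≈ -2.1324e+8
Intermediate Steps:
h(t) = 65 (h(t) = -7 + 72 = 65)
d = -37526146/655395 (d = (-7414/20166 - 14863/65)/4 = (-7414*1/20166 - 14863*1/65)/4 = (-3707/10083 - 14863/65)/4 = (¼)*(-150104584/655395) = -37526146/655395 ≈ -57.257)
(P - 4022)*(14907 + d) = (-10338 - 4022)*(14907 - 37526146/655395) = -14360*9732447119/655395 = -27951588125768/131079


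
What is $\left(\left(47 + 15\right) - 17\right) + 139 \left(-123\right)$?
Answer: $-17052$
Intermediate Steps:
$\left(\left(47 + 15\right) - 17\right) + 139 \left(-123\right) = \left(62 - 17\right) - 17097 = 45 - 17097 = -17052$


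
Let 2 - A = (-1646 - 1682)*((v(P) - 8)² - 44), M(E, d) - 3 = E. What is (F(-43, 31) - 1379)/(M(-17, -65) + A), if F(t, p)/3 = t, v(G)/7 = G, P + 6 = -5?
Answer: -377/5974589 ≈ -6.3101e-5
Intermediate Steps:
P = -11 (P = -6 - 5 = -11)
v(G) = 7*G
M(E, d) = 3 + E
A = 23898370 (A = 2 - (-1646 - 1682)*((7*(-11) - 8)² - 44) = 2 - (-3328)*((-77 - 8)² - 44) = 2 - (-3328)*((-85)² - 44) = 2 - (-3328)*(7225 - 44) = 2 - (-3328)*7181 = 2 - 1*(-23898368) = 2 + 23898368 = 23898370)
F(t, p) = 3*t
(F(-43, 31) - 1379)/(M(-17, -65) + A) = (3*(-43) - 1379)/((3 - 17) + 23898370) = (-129 - 1379)/(-14 + 23898370) = -1508/23898356 = -1508*1/23898356 = -377/5974589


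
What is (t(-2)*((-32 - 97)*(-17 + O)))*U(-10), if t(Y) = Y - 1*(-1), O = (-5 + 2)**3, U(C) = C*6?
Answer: 340560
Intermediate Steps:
U(C) = 6*C
O = -27 (O = (-3)**3 = -27)
t(Y) = 1 + Y (t(Y) = Y + 1 = 1 + Y)
(t(-2)*((-32 - 97)*(-17 + O)))*U(-10) = ((1 - 2)*((-32 - 97)*(-17 - 27)))*(6*(-10)) = -(-129)*(-44)*(-60) = -1*5676*(-60) = -5676*(-60) = 340560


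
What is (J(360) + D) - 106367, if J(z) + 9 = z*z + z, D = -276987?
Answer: -253403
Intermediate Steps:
J(z) = -9 + z + z² (J(z) = -9 + (z*z + z) = -9 + (z² + z) = -9 + (z + z²) = -9 + z + z²)
(J(360) + D) - 106367 = ((-9 + 360 + 360²) - 276987) - 106367 = ((-9 + 360 + 129600) - 276987) - 106367 = (129951 - 276987) - 106367 = -147036 - 106367 = -253403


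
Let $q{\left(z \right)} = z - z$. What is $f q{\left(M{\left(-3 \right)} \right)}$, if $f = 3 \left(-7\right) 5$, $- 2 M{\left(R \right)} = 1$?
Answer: $0$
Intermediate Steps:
$M{\left(R \right)} = - \frac{1}{2}$ ($M{\left(R \right)} = \left(- \frac{1}{2}\right) 1 = - \frac{1}{2}$)
$q{\left(z \right)} = 0$
$f = -105$ ($f = \left(-21\right) 5 = -105$)
$f q{\left(M{\left(-3 \right)} \right)} = \left(-105\right) 0 = 0$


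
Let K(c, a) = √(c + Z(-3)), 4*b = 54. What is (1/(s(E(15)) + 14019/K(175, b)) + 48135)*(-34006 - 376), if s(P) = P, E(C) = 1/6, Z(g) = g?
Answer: -1463654885967189432/884395603 - 4338011322*√43/884395603 ≈ -1.6550e+9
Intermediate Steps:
E(C) = ⅙
b = 27/2 (b = (¼)*54 = 27/2 ≈ 13.500)
K(c, a) = √(-3 + c) (K(c, a) = √(c - 3) = √(-3 + c))
(1/(s(E(15)) + 14019/K(175, b)) + 48135)*(-34006 - 376) = (1/(⅙ + 14019/(√(-3 + 175))) + 48135)*(-34006 - 376) = (1/(⅙ + 14019/(√172)) + 48135)*(-34382) = (1/(⅙ + 14019/((2*√43))) + 48135)*(-34382) = (1/(⅙ + 14019*(√43/86)) + 48135)*(-34382) = (1/(⅙ + 14019*√43/86) + 48135)*(-34382) = (48135 + 1/(⅙ + 14019*√43/86))*(-34382) = -1654977570 - 34382/(⅙ + 14019*√43/86)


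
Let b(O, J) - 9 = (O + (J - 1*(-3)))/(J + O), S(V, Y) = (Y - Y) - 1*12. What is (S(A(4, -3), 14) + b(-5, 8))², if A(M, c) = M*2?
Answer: 1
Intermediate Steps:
A(M, c) = 2*M
S(V, Y) = -12 (S(V, Y) = 0 - 12 = -12)
b(O, J) = 9 + (3 + J + O)/(J + O) (b(O, J) = 9 + (O + (J - 1*(-3)))/(J + O) = 9 + (O + (J + 3))/(J + O) = 9 + (O + (3 + J))/(J + O) = 9 + (3 + J + O)/(J + O))
(S(A(4, -3), 14) + b(-5, 8))² = (-12 + (3 + 10*8 + 10*(-5))/(8 - 5))² = (-12 + (3 + 80 - 50)/3)² = (-12 + (⅓)*33)² = (-12 + 11)² = (-1)² = 1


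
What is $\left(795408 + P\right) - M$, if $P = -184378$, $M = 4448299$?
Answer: $-3837269$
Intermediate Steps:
$\left(795408 + P\right) - M = \left(795408 - 184378\right) - 4448299 = 611030 - 4448299 = -3837269$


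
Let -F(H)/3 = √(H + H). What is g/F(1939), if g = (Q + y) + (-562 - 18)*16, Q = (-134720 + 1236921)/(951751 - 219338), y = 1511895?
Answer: -550267931098*√3878/4260446421 ≈ -8043.1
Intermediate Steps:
Q = 1102201/732413 ≈ 1.5049
F(H) = -3*√2*√H (F(H) = -3*√(H + H) = -3*√2*√H)
g = 1100535862196/732413 (g = (1102201/732413 + 1511895) + (-562 - 18)*16 = 1107332654836/732413 - 580*16 = 1107332654836/732413 - 9280 = 1100535862196/732413 ≈ 1.5026e+6)
g/F(1939) = 1100535862196/(732413*((-3*√2*√1939))) = 1100535862196/(732413*((-3*√3878))) = 1100535862196*(-√3878/11634)/732413 = -550267931098*√3878/4260446421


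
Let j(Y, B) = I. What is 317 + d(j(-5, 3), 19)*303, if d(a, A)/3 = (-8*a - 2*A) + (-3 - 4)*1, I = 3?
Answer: -62404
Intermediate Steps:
j(Y, B) = 3
d(a, A) = -21 - 24*a - 6*A (d(a, A) = 3*((-8*a - 2*A) + (-3 - 4)*1) = 3*((-8*a - 2*A) - 7*1) = 3*((-8*a - 2*A) - 7) = 3*(-7 - 8*a - 2*A) = -21 - 24*a - 6*A)
317 + d(j(-5, 3), 19)*303 = 317 + (-21 - 24*3 - 6*19)*303 = 317 + (-21 - 72 - 114)*303 = 317 - 207*303 = 317 - 62721 = -62404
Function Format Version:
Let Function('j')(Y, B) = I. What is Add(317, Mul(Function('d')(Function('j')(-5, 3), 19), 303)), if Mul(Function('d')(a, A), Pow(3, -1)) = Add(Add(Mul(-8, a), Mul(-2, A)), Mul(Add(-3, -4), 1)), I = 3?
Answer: -62404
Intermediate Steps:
Function('j')(Y, B) = 3
Function('d')(a, A) = Add(-21, Mul(-24, a), Mul(-6, A)) (Function('d')(a, A) = Mul(3, Add(Add(Mul(-8, a), Mul(-2, A)), Mul(Add(-3, -4), 1))) = Mul(3, Add(Add(Mul(-8, a), Mul(-2, A)), Mul(-7, 1))) = Mul(3, Add(Add(Mul(-8, a), Mul(-2, A)), -7)) = Mul(3, Add(-7, Mul(-8, a), Mul(-2, A))) = Add(-21, Mul(-24, a), Mul(-6, A)))
Add(317, Mul(Function('d')(Function('j')(-5, 3), 19), 303)) = Add(317, Mul(Add(-21, Mul(-24, 3), Mul(-6, 19)), 303)) = Add(317, Mul(Add(-21, -72, -114), 303)) = Add(317, Mul(-207, 303)) = Add(317, -62721) = -62404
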